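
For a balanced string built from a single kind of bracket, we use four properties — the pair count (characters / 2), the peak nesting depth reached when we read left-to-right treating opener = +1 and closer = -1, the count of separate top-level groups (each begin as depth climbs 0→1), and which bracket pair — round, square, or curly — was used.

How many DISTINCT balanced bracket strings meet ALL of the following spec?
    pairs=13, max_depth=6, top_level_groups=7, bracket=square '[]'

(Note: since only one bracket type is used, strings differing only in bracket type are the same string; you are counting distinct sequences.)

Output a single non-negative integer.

Answer: 105

Derivation:
Spec: pairs=13 depth=6 groups=7
Count(depth <= 6) = 9989
Count(depth <= 5) = 9884
Count(depth == 6) = 9989 - 9884 = 105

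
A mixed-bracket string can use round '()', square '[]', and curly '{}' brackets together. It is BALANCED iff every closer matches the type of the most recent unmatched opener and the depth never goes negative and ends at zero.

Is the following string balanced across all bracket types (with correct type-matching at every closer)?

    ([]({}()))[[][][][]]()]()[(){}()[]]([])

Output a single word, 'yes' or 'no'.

Answer: no

Derivation:
pos 0: push '('; stack = (
pos 1: push '['; stack = ([
pos 2: ']' matches '['; pop; stack = (
pos 3: push '('; stack = ((
pos 4: push '{'; stack = (({
pos 5: '}' matches '{'; pop; stack = ((
pos 6: push '('; stack = (((
pos 7: ')' matches '('; pop; stack = ((
pos 8: ')' matches '('; pop; stack = (
pos 9: ')' matches '('; pop; stack = (empty)
pos 10: push '['; stack = [
pos 11: push '['; stack = [[
pos 12: ']' matches '['; pop; stack = [
pos 13: push '['; stack = [[
pos 14: ']' matches '['; pop; stack = [
pos 15: push '['; stack = [[
pos 16: ']' matches '['; pop; stack = [
pos 17: push '['; stack = [[
pos 18: ']' matches '['; pop; stack = [
pos 19: ']' matches '['; pop; stack = (empty)
pos 20: push '('; stack = (
pos 21: ')' matches '('; pop; stack = (empty)
pos 22: saw closer ']' but stack is empty → INVALID
Verdict: unmatched closer ']' at position 22 → no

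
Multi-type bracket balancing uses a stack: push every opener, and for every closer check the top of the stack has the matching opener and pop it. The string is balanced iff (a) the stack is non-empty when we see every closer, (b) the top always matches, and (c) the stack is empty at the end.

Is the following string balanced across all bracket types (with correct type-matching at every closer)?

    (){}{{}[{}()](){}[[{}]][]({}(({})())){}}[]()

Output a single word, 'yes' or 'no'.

pos 0: push '('; stack = (
pos 1: ')' matches '('; pop; stack = (empty)
pos 2: push '{'; stack = {
pos 3: '}' matches '{'; pop; stack = (empty)
pos 4: push '{'; stack = {
pos 5: push '{'; stack = {{
pos 6: '}' matches '{'; pop; stack = {
pos 7: push '['; stack = {[
pos 8: push '{'; stack = {[{
pos 9: '}' matches '{'; pop; stack = {[
pos 10: push '('; stack = {[(
pos 11: ')' matches '('; pop; stack = {[
pos 12: ']' matches '['; pop; stack = {
pos 13: push '('; stack = {(
pos 14: ')' matches '('; pop; stack = {
pos 15: push '{'; stack = {{
pos 16: '}' matches '{'; pop; stack = {
pos 17: push '['; stack = {[
pos 18: push '['; stack = {[[
pos 19: push '{'; stack = {[[{
pos 20: '}' matches '{'; pop; stack = {[[
pos 21: ']' matches '['; pop; stack = {[
pos 22: ']' matches '['; pop; stack = {
pos 23: push '['; stack = {[
pos 24: ']' matches '['; pop; stack = {
pos 25: push '('; stack = {(
pos 26: push '{'; stack = {({
pos 27: '}' matches '{'; pop; stack = {(
pos 28: push '('; stack = {((
pos 29: push '('; stack = {(((
pos 30: push '{'; stack = {((({
pos 31: '}' matches '{'; pop; stack = {(((
pos 32: ')' matches '('; pop; stack = {((
pos 33: push '('; stack = {(((
pos 34: ')' matches '('; pop; stack = {((
pos 35: ')' matches '('; pop; stack = {(
pos 36: ')' matches '('; pop; stack = {
pos 37: push '{'; stack = {{
pos 38: '}' matches '{'; pop; stack = {
pos 39: '}' matches '{'; pop; stack = (empty)
pos 40: push '['; stack = [
pos 41: ']' matches '['; pop; stack = (empty)
pos 42: push '('; stack = (
pos 43: ')' matches '('; pop; stack = (empty)
end: stack empty → VALID
Verdict: properly nested → yes

Answer: yes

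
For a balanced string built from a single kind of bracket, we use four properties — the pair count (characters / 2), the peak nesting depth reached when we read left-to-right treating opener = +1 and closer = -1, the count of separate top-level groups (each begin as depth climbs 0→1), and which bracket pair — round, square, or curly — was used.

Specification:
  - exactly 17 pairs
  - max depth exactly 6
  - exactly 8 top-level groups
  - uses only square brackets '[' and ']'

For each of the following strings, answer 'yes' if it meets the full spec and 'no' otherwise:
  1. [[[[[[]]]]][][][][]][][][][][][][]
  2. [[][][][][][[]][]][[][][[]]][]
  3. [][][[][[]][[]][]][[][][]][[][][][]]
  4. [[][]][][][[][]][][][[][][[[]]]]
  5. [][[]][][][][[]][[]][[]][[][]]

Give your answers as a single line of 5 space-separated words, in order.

String 1 '[[[[[[]]]]][][][][]][][][][][][][]': depth seq [1 2 3 4 5 6 5 4 3 2 1 2 1 2 1 2 1 2 1 0 1 0 1 0 1 0 1 0 1 0 1 0 1 0]
  -> pairs=17 depth=6 groups=8 -> yes
String 2 '[[][][][][][[]][]][[][][[]]][]': depth seq [1 2 1 2 1 2 1 2 1 2 1 2 3 2 1 2 1 0 1 2 1 2 1 2 3 2 1 0 1 0]
  -> pairs=15 depth=3 groups=3 -> no
String 3 '[][][[][[]][[]][]][[][][]][[][][][]]': depth seq [1 0 1 0 1 2 1 2 3 2 1 2 3 2 1 2 1 0 1 2 1 2 1 2 1 0 1 2 1 2 1 2 1 2 1 0]
  -> pairs=18 depth=3 groups=5 -> no
String 4 '[[][]][][][[][]][][][[][][[[]]]]': depth seq [1 2 1 2 1 0 1 0 1 0 1 2 1 2 1 0 1 0 1 0 1 2 1 2 1 2 3 4 3 2 1 0]
  -> pairs=16 depth=4 groups=7 -> no
String 5 '[][[]][][][][[]][[]][[]][[][]]': depth seq [1 0 1 2 1 0 1 0 1 0 1 0 1 2 1 0 1 2 1 0 1 2 1 0 1 2 1 2 1 0]
  -> pairs=15 depth=2 groups=9 -> no

Answer: yes no no no no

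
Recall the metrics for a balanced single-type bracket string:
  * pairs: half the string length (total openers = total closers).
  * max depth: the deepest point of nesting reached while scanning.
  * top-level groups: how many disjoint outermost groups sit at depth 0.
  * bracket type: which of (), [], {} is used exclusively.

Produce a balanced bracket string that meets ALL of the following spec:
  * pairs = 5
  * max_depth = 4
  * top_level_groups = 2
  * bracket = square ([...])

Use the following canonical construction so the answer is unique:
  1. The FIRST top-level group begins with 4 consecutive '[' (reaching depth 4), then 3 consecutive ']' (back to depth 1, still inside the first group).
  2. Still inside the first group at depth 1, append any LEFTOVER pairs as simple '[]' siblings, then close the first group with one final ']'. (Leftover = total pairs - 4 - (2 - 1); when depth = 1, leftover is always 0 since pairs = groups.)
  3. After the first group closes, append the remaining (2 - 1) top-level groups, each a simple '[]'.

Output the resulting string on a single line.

Answer: [[[[]]]][]

Derivation:
Spec: pairs=5 depth=4 groups=2
Leftover pairs = 5 - 4 - (2-1) = 0
First group: deep chain of depth 4 + 0 sibling pairs
Remaining 1 groups: simple '[]' each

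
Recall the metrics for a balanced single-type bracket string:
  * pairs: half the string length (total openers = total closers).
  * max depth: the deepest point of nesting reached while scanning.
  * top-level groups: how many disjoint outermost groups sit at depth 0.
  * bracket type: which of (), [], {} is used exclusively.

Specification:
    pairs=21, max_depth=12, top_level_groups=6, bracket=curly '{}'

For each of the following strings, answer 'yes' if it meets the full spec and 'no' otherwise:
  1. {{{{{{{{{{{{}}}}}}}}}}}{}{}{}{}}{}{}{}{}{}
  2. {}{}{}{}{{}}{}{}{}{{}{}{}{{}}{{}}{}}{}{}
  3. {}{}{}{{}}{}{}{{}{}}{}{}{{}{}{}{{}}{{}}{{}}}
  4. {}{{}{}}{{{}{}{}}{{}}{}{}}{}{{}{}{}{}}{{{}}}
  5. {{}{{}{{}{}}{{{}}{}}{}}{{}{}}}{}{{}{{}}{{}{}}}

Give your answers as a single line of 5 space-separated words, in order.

Answer: yes no no no no

Derivation:
String 1 '{{{{{{{{{{{{}}}}}}}}}}}{}{}{}{}}{}{}{}{}{}': depth seq [1 2 3 4 5 6 7 8 9 10 11 12 11 10 9 8 7 6 5 4 3 2 1 2 1 2 1 2 1 2 1 0 1 0 1 0 1 0 1 0 1 0]
  -> pairs=21 depth=12 groups=6 -> yes
String 2 '{}{}{}{}{{}}{}{}{}{{}{}{}{{}}{{}}{}}{}{}': depth seq [1 0 1 0 1 0 1 0 1 2 1 0 1 0 1 0 1 0 1 2 1 2 1 2 1 2 3 2 1 2 3 2 1 2 1 0 1 0 1 0]
  -> pairs=20 depth=3 groups=11 -> no
String 3 '{}{}{}{{}}{}{}{{}{}}{}{}{{}{}{}{{}}{{}}{{}}}': depth seq [1 0 1 0 1 0 1 2 1 0 1 0 1 0 1 2 1 2 1 0 1 0 1 0 1 2 1 2 1 2 1 2 3 2 1 2 3 2 1 2 3 2 1 0]
  -> pairs=22 depth=3 groups=10 -> no
String 4 '{}{{}{}}{{{}{}{}}{{}}{}{}}{}{{}{}{}{}}{{{}}}': depth seq [1 0 1 2 1 2 1 0 1 2 3 2 3 2 3 2 1 2 3 2 1 2 1 2 1 0 1 0 1 2 1 2 1 2 1 2 1 0 1 2 3 2 1 0]
  -> pairs=22 depth=3 groups=6 -> no
String 5 '{{}{{}{{}{}}{{{}}{}}{}}{{}{}}}{}{{}{{}}{{}{}}}': depth seq [1 2 1 2 3 2 3 4 3 4 3 2 3 4 5 4 3 4 3 2 3 2 1 2 3 2 3 2 1 0 1 0 1 2 1 2 3 2 1 2 3 2 3 2 1 0]
  -> pairs=23 depth=5 groups=3 -> no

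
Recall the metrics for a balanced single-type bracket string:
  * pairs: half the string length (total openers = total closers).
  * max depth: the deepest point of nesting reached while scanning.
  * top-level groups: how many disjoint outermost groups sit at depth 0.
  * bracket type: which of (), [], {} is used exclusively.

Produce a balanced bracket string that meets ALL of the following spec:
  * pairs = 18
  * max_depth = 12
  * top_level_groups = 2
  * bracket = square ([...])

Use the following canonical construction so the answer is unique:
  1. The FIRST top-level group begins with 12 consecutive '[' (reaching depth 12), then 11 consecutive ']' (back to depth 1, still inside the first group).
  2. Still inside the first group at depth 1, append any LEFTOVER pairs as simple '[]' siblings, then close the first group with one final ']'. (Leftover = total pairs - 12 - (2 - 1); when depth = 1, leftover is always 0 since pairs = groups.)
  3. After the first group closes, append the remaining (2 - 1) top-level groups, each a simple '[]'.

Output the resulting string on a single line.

Spec: pairs=18 depth=12 groups=2
Leftover pairs = 18 - 12 - (2-1) = 5
First group: deep chain of depth 12 + 5 sibling pairs
Remaining 1 groups: simple '[]' each

Answer: [[[[[[[[[[[[]]]]]]]]]]][][][][][]][]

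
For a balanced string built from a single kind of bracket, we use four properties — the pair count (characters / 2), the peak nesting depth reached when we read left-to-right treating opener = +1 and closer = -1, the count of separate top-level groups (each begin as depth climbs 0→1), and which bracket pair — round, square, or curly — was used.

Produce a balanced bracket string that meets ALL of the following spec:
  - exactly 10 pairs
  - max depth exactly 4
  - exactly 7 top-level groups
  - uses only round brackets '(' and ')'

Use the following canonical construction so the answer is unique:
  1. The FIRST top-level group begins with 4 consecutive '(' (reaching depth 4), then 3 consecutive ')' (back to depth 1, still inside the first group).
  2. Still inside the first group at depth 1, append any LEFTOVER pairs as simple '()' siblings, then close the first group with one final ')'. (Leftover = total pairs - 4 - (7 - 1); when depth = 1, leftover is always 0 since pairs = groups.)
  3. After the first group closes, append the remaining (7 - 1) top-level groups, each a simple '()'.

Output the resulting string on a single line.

Answer: (((())))()()()()()()

Derivation:
Spec: pairs=10 depth=4 groups=7
Leftover pairs = 10 - 4 - (7-1) = 0
First group: deep chain of depth 4 + 0 sibling pairs
Remaining 6 groups: simple '()' each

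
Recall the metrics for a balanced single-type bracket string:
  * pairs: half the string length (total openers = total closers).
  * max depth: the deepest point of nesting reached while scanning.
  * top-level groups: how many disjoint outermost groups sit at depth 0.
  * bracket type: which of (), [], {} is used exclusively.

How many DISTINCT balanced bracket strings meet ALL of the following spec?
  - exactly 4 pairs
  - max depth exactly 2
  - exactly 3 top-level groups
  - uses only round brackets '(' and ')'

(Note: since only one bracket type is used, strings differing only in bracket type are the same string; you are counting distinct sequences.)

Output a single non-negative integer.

Answer: 3

Derivation:
Spec: pairs=4 depth=2 groups=3
Count(depth <= 2) = 3
Count(depth <= 1) = 0
Count(depth == 2) = 3 - 0 = 3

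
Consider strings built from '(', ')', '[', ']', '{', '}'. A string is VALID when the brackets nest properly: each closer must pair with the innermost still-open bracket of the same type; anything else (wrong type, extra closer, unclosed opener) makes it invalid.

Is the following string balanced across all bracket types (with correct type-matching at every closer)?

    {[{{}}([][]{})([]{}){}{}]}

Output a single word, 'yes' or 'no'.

pos 0: push '{'; stack = {
pos 1: push '['; stack = {[
pos 2: push '{'; stack = {[{
pos 3: push '{'; stack = {[{{
pos 4: '}' matches '{'; pop; stack = {[{
pos 5: '}' matches '{'; pop; stack = {[
pos 6: push '('; stack = {[(
pos 7: push '['; stack = {[([
pos 8: ']' matches '['; pop; stack = {[(
pos 9: push '['; stack = {[([
pos 10: ']' matches '['; pop; stack = {[(
pos 11: push '{'; stack = {[({
pos 12: '}' matches '{'; pop; stack = {[(
pos 13: ')' matches '('; pop; stack = {[
pos 14: push '('; stack = {[(
pos 15: push '['; stack = {[([
pos 16: ']' matches '['; pop; stack = {[(
pos 17: push '{'; stack = {[({
pos 18: '}' matches '{'; pop; stack = {[(
pos 19: ')' matches '('; pop; stack = {[
pos 20: push '{'; stack = {[{
pos 21: '}' matches '{'; pop; stack = {[
pos 22: push '{'; stack = {[{
pos 23: '}' matches '{'; pop; stack = {[
pos 24: ']' matches '['; pop; stack = {
pos 25: '}' matches '{'; pop; stack = (empty)
end: stack empty → VALID
Verdict: properly nested → yes

Answer: yes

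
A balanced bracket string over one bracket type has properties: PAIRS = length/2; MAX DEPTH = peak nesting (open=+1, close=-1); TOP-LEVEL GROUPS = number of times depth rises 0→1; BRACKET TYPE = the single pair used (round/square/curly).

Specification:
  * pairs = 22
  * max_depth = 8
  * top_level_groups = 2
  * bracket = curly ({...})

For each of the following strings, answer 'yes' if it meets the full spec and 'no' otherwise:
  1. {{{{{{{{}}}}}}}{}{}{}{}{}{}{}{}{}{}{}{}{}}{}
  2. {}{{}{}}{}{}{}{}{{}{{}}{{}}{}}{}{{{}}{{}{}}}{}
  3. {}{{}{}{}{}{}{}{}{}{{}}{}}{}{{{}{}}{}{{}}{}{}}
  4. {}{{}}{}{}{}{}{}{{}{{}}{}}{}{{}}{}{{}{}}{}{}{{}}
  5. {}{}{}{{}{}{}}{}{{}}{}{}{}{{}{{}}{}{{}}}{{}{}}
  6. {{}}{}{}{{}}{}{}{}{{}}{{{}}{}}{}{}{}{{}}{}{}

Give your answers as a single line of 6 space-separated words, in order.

Answer: yes no no no no no

Derivation:
String 1 '{{{{{{{{}}}}}}}{}{}{}{}{}{}{}{}{}{}{}{}{}}{}': depth seq [1 2 3 4 5 6 7 8 7 6 5 4 3 2 1 2 1 2 1 2 1 2 1 2 1 2 1 2 1 2 1 2 1 2 1 2 1 2 1 2 1 0 1 0]
  -> pairs=22 depth=8 groups=2 -> yes
String 2 '{}{{}{}}{}{}{}{}{{}{{}}{{}}{}}{}{{{}}{{}{}}}{}': depth seq [1 0 1 2 1 2 1 0 1 0 1 0 1 0 1 0 1 2 1 2 3 2 1 2 3 2 1 2 1 0 1 0 1 2 3 2 1 2 3 2 3 2 1 0 1 0]
  -> pairs=23 depth=3 groups=10 -> no
String 3 '{}{{}{}{}{}{}{}{}{}{{}}{}}{}{{{}{}}{}{{}}{}{}}': depth seq [1 0 1 2 1 2 1 2 1 2 1 2 1 2 1 2 1 2 1 2 3 2 1 2 1 0 1 0 1 2 3 2 3 2 1 2 1 2 3 2 1 2 1 2 1 0]
  -> pairs=23 depth=3 groups=4 -> no
String 4 '{}{{}}{}{}{}{}{}{{}{{}}{}}{}{{}}{}{{}{}}{}{}{{}}': depth seq [1 0 1 2 1 0 1 0 1 0 1 0 1 0 1 0 1 2 1 2 3 2 1 2 1 0 1 0 1 2 1 0 1 0 1 2 1 2 1 0 1 0 1 0 1 2 1 0]
  -> pairs=24 depth=3 groups=15 -> no
String 5 '{}{}{}{{}{}{}}{}{{}}{}{}{}{{}{{}}{}{{}}}{{}{}}': depth seq [1 0 1 0 1 0 1 2 1 2 1 2 1 0 1 0 1 2 1 0 1 0 1 0 1 0 1 2 1 2 3 2 1 2 1 2 3 2 1 0 1 2 1 2 1 0]
  -> pairs=23 depth=3 groups=11 -> no
String 6 '{{}}{}{}{{}}{}{}{}{{}}{{{}}{}}{}{}{}{{}}{}{}': depth seq [1 2 1 0 1 0 1 0 1 2 1 0 1 0 1 0 1 0 1 2 1 0 1 2 3 2 1 2 1 0 1 0 1 0 1 0 1 2 1 0 1 0 1 0]
  -> pairs=22 depth=3 groups=15 -> no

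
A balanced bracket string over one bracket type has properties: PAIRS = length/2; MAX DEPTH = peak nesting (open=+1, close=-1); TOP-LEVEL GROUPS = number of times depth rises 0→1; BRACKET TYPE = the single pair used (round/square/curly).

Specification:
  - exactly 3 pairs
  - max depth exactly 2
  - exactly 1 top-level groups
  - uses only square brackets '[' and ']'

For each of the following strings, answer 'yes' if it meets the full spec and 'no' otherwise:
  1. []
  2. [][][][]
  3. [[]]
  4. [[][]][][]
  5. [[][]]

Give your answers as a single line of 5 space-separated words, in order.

String 1 '[]': depth seq [1 0]
  -> pairs=1 depth=1 groups=1 -> no
String 2 '[][][][]': depth seq [1 0 1 0 1 0 1 0]
  -> pairs=4 depth=1 groups=4 -> no
String 3 '[[]]': depth seq [1 2 1 0]
  -> pairs=2 depth=2 groups=1 -> no
String 4 '[[][]][][]': depth seq [1 2 1 2 1 0 1 0 1 0]
  -> pairs=5 depth=2 groups=3 -> no
String 5 '[[][]]': depth seq [1 2 1 2 1 0]
  -> pairs=3 depth=2 groups=1 -> yes

Answer: no no no no yes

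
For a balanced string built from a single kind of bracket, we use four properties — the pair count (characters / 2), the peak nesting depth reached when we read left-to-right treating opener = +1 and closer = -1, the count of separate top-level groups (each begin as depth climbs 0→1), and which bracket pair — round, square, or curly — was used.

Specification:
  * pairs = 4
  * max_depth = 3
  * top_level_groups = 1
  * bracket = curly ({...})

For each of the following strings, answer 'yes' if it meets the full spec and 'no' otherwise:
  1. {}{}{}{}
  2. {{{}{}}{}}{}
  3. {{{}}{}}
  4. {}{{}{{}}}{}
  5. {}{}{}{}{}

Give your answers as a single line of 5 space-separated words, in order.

Answer: no no yes no no

Derivation:
String 1 '{}{}{}{}': depth seq [1 0 1 0 1 0 1 0]
  -> pairs=4 depth=1 groups=4 -> no
String 2 '{{{}{}}{}}{}': depth seq [1 2 3 2 3 2 1 2 1 0 1 0]
  -> pairs=6 depth=3 groups=2 -> no
String 3 '{{{}}{}}': depth seq [1 2 3 2 1 2 1 0]
  -> pairs=4 depth=3 groups=1 -> yes
String 4 '{}{{}{{}}}{}': depth seq [1 0 1 2 1 2 3 2 1 0 1 0]
  -> pairs=6 depth=3 groups=3 -> no
String 5 '{}{}{}{}{}': depth seq [1 0 1 0 1 0 1 0 1 0]
  -> pairs=5 depth=1 groups=5 -> no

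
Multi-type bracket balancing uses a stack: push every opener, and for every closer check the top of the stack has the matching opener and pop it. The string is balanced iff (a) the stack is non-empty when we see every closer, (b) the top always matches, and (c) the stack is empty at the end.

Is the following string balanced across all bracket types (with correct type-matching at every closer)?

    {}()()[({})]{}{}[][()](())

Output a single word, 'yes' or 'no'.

pos 0: push '{'; stack = {
pos 1: '}' matches '{'; pop; stack = (empty)
pos 2: push '('; stack = (
pos 3: ')' matches '('; pop; stack = (empty)
pos 4: push '('; stack = (
pos 5: ')' matches '('; pop; stack = (empty)
pos 6: push '['; stack = [
pos 7: push '('; stack = [(
pos 8: push '{'; stack = [({
pos 9: '}' matches '{'; pop; stack = [(
pos 10: ')' matches '('; pop; stack = [
pos 11: ']' matches '['; pop; stack = (empty)
pos 12: push '{'; stack = {
pos 13: '}' matches '{'; pop; stack = (empty)
pos 14: push '{'; stack = {
pos 15: '}' matches '{'; pop; stack = (empty)
pos 16: push '['; stack = [
pos 17: ']' matches '['; pop; stack = (empty)
pos 18: push '['; stack = [
pos 19: push '('; stack = [(
pos 20: ')' matches '('; pop; stack = [
pos 21: ']' matches '['; pop; stack = (empty)
pos 22: push '('; stack = (
pos 23: push '('; stack = ((
pos 24: ')' matches '('; pop; stack = (
pos 25: ')' matches '('; pop; stack = (empty)
end: stack empty → VALID
Verdict: properly nested → yes

Answer: yes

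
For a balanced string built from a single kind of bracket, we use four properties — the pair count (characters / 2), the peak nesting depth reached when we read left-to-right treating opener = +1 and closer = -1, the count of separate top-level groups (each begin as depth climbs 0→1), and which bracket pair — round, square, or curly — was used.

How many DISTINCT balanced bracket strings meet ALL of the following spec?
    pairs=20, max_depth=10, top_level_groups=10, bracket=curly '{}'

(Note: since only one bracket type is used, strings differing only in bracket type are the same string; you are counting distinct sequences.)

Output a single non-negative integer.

Answer: 260

Derivation:
Spec: pairs=20 depth=10 groups=10
Count(depth <= 10) = 10014995
Count(depth <= 9) = 10014735
Count(depth == 10) = 10014995 - 10014735 = 260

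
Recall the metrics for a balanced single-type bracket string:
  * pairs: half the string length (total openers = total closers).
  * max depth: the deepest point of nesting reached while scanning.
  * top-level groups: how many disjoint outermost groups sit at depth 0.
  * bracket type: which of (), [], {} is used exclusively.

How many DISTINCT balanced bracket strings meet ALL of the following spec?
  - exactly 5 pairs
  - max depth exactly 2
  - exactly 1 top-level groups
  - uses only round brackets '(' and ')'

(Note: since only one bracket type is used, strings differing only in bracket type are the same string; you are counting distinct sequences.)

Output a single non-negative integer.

Spec: pairs=5 depth=2 groups=1
Count(depth <= 2) = 1
Count(depth <= 1) = 0
Count(depth == 2) = 1 - 0 = 1

Answer: 1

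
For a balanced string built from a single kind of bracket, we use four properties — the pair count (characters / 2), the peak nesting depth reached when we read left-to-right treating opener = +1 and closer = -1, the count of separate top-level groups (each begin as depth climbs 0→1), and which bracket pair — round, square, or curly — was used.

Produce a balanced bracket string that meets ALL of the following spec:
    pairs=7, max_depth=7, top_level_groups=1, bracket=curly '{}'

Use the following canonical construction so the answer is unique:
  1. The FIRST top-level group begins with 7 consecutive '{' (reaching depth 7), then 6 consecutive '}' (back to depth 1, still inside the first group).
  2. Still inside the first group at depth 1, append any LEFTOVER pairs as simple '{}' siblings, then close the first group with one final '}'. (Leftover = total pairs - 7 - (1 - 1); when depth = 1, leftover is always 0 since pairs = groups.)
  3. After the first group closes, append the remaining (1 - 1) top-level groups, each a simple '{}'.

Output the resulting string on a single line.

Spec: pairs=7 depth=7 groups=1
Leftover pairs = 7 - 7 - (1-1) = 0
First group: deep chain of depth 7 + 0 sibling pairs
Remaining 0 groups: simple '{}' each

Answer: {{{{{{{}}}}}}}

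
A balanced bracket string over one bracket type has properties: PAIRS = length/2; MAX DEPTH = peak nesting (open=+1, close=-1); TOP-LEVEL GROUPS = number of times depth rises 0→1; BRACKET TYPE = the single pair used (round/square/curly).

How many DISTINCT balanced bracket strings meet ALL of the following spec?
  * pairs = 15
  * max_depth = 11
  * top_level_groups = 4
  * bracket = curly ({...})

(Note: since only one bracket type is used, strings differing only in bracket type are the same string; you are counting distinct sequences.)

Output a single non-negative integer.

Spec: pairs=15 depth=11 groups=4
Count(depth <= 11) = 1188636
Count(depth <= 10) = 1188548
Count(depth == 11) = 1188636 - 1188548 = 88

Answer: 88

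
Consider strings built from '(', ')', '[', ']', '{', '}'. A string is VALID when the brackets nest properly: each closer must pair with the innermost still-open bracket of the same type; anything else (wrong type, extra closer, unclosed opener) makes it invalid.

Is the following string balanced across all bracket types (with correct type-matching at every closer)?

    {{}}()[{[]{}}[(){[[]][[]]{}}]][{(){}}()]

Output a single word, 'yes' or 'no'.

pos 0: push '{'; stack = {
pos 1: push '{'; stack = {{
pos 2: '}' matches '{'; pop; stack = {
pos 3: '}' matches '{'; pop; stack = (empty)
pos 4: push '('; stack = (
pos 5: ')' matches '('; pop; stack = (empty)
pos 6: push '['; stack = [
pos 7: push '{'; stack = [{
pos 8: push '['; stack = [{[
pos 9: ']' matches '['; pop; stack = [{
pos 10: push '{'; stack = [{{
pos 11: '}' matches '{'; pop; stack = [{
pos 12: '}' matches '{'; pop; stack = [
pos 13: push '['; stack = [[
pos 14: push '('; stack = [[(
pos 15: ')' matches '('; pop; stack = [[
pos 16: push '{'; stack = [[{
pos 17: push '['; stack = [[{[
pos 18: push '['; stack = [[{[[
pos 19: ']' matches '['; pop; stack = [[{[
pos 20: ']' matches '['; pop; stack = [[{
pos 21: push '['; stack = [[{[
pos 22: push '['; stack = [[{[[
pos 23: ']' matches '['; pop; stack = [[{[
pos 24: ']' matches '['; pop; stack = [[{
pos 25: push '{'; stack = [[{{
pos 26: '}' matches '{'; pop; stack = [[{
pos 27: '}' matches '{'; pop; stack = [[
pos 28: ']' matches '['; pop; stack = [
pos 29: ']' matches '['; pop; stack = (empty)
pos 30: push '['; stack = [
pos 31: push '{'; stack = [{
pos 32: push '('; stack = [{(
pos 33: ')' matches '('; pop; stack = [{
pos 34: push '{'; stack = [{{
pos 35: '}' matches '{'; pop; stack = [{
pos 36: '}' matches '{'; pop; stack = [
pos 37: push '('; stack = [(
pos 38: ')' matches '('; pop; stack = [
pos 39: ']' matches '['; pop; stack = (empty)
end: stack empty → VALID
Verdict: properly nested → yes

Answer: yes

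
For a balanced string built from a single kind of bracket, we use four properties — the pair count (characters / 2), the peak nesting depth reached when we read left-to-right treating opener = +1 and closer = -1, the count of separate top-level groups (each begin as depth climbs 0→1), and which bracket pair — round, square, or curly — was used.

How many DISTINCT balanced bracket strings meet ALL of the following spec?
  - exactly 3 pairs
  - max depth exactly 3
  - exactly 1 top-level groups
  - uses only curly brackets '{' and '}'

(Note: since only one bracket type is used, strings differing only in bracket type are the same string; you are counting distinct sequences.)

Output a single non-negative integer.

Spec: pairs=3 depth=3 groups=1
Count(depth <= 3) = 2
Count(depth <= 2) = 1
Count(depth == 3) = 2 - 1 = 1

Answer: 1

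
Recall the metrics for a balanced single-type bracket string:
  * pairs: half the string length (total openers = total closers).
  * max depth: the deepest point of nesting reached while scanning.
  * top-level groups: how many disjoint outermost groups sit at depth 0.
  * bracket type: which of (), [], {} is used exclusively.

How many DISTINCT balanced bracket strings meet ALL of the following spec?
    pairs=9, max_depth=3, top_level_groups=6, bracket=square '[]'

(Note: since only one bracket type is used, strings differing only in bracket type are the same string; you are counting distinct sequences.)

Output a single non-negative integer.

Answer: 48

Derivation:
Spec: pairs=9 depth=3 groups=6
Count(depth <= 3) = 104
Count(depth <= 2) = 56
Count(depth == 3) = 104 - 56 = 48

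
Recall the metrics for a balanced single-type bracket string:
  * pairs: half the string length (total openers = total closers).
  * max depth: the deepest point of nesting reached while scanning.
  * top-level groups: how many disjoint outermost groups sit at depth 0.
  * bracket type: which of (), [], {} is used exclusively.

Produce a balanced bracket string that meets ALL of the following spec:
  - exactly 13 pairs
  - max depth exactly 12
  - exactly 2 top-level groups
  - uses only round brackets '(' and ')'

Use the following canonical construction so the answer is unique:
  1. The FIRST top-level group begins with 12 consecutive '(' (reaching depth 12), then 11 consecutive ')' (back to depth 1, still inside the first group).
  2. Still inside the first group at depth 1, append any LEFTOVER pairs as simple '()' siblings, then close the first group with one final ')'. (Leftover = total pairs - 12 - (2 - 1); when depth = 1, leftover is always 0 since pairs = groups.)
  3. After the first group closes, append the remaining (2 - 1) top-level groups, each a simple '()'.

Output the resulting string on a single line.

Spec: pairs=13 depth=12 groups=2
Leftover pairs = 13 - 12 - (2-1) = 0
First group: deep chain of depth 12 + 0 sibling pairs
Remaining 1 groups: simple '()' each

Answer: (((((((((((())))))))))))()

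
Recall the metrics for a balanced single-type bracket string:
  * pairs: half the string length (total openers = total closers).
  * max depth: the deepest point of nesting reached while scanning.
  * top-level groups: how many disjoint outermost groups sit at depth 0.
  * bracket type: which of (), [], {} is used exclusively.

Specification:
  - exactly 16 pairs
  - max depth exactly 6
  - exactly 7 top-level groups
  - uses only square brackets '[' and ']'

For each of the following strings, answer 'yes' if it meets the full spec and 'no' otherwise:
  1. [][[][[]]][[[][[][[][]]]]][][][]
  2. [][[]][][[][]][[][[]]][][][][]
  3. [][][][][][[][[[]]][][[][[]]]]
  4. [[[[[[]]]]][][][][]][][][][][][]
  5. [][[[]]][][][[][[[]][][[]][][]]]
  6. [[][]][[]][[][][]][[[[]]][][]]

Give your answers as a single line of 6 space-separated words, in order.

String 1 '[][[][[]]][[[][[][[][]]]]][][][]': depth seq [1 0 1 2 1 2 3 2 1 0 1 2 3 2 3 4 3 4 5 4 5 4 3 2 1 0 1 0 1 0 1 0]
  -> pairs=16 depth=5 groups=6 -> no
String 2 '[][[]][][[][]][[][[]]][][][][]': depth seq [1 0 1 2 1 0 1 0 1 2 1 2 1 0 1 2 1 2 3 2 1 0 1 0 1 0 1 0 1 0]
  -> pairs=15 depth=3 groups=9 -> no
String 3 '[][][][][][[][[[]]][][[][[]]]]': depth seq [1 0 1 0 1 0 1 0 1 0 1 2 1 2 3 4 3 2 1 2 1 2 3 2 3 4 3 2 1 0]
  -> pairs=15 depth=4 groups=6 -> no
String 4 '[[[[[[]]]]][][][][]][][][][][][]': depth seq [1 2 3 4 5 6 5 4 3 2 1 2 1 2 1 2 1 2 1 0 1 0 1 0 1 0 1 0 1 0 1 0]
  -> pairs=16 depth=6 groups=7 -> yes
String 5 '[][[[]]][][][[][[[]][][[]][][]]]': depth seq [1 0 1 2 3 2 1 0 1 0 1 0 1 2 1 2 3 4 3 2 3 2 3 4 3 2 3 2 3 2 1 0]
  -> pairs=16 depth=4 groups=5 -> no
String 6 '[[][]][[]][[][][]][[[[]]][][]]': depth seq [1 2 1 2 1 0 1 2 1 0 1 2 1 2 1 2 1 0 1 2 3 4 3 2 1 2 1 2 1 0]
  -> pairs=15 depth=4 groups=4 -> no

Answer: no no no yes no no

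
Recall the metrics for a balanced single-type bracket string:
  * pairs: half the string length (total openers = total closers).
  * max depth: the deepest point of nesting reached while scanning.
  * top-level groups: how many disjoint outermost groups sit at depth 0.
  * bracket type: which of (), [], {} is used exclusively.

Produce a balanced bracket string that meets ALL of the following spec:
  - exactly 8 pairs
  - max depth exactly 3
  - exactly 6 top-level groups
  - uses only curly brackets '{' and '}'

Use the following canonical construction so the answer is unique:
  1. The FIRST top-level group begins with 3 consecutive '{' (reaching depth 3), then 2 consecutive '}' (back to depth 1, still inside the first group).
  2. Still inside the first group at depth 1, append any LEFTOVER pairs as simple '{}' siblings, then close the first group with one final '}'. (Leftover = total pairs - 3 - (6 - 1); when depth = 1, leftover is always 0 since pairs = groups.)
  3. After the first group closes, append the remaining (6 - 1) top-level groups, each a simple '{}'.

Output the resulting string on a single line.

Answer: {{{}}}{}{}{}{}{}

Derivation:
Spec: pairs=8 depth=3 groups=6
Leftover pairs = 8 - 3 - (6-1) = 0
First group: deep chain of depth 3 + 0 sibling pairs
Remaining 5 groups: simple '{}' each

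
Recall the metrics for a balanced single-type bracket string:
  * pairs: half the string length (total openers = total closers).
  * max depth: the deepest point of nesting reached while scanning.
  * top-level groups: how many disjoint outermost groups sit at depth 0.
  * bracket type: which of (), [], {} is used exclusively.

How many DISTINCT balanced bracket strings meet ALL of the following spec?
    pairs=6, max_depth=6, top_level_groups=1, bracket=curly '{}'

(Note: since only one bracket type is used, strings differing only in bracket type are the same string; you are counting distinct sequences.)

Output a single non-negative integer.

Answer: 1

Derivation:
Spec: pairs=6 depth=6 groups=1
Count(depth <= 6) = 42
Count(depth <= 5) = 41
Count(depth == 6) = 42 - 41 = 1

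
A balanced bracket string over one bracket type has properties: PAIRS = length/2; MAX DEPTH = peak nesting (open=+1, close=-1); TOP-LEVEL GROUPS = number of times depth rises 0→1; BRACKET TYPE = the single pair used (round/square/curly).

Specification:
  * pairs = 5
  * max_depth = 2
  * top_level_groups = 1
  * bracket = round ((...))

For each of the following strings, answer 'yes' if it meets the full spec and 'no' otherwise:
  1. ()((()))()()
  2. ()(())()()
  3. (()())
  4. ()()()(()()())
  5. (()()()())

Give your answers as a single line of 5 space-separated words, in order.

String 1 '()((()))()()': depth seq [1 0 1 2 3 2 1 0 1 0 1 0]
  -> pairs=6 depth=3 groups=4 -> no
String 2 '()(())()()': depth seq [1 0 1 2 1 0 1 0 1 0]
  -> pairs=5 depth=2 groups=4 -> no
String 3 '(()())': depth seq [1 2 1 2 1 0]
  -> pairs=3 depth=2 groups=1 -> no
String 4 '()()()(()()())': depth seq [1 0 1 0 1 0 1 2 1 2 1 2 1 0]
  -> pairs=7 depth=2 groups=4 -> no
String 5 '(()()()())': depth seq [1 2 1 2 1 2 1 2 1 0]
  -> pairs=5 depth=2 groups=1 -> yes

Answer: no no no no yes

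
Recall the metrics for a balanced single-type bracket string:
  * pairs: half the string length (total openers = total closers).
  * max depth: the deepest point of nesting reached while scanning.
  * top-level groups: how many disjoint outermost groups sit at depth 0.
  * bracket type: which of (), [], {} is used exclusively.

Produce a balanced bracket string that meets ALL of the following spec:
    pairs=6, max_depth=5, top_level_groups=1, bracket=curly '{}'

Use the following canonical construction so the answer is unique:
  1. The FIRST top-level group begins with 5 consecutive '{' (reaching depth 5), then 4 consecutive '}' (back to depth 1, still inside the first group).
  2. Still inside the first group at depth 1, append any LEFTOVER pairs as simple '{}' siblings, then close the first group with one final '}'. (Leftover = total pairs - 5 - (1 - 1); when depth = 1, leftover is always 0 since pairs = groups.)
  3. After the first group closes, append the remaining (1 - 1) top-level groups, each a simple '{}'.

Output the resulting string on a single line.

Spec: pairs=6 depth=5 groups=1
Leftover pairs = 6 - 5 - (1-1) = 1
First group: deep chain of depth 5 + 1 sibling pairs
Remaining 0 groups: simple '{}' each

Answer: {{{{{}}}}{}}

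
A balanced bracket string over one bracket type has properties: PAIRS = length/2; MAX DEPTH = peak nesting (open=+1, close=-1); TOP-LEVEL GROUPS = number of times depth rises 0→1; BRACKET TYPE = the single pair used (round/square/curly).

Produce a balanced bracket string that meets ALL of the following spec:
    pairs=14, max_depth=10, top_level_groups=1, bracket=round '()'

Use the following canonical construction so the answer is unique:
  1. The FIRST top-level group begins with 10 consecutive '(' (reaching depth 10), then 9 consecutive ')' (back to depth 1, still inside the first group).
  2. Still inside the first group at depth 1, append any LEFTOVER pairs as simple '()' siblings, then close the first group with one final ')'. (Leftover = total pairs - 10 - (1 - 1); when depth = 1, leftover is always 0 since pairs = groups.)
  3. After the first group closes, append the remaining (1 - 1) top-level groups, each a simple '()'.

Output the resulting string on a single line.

Answer: (((((((((()))))))))()()()())

Derivation:
Spec: pairs=14 depth=10 groups=1
Leftover pairs = 14 - 10 - (1-1) = 4
First group: deep chain of depth 10 + 4 sibling pairs
Remaining 0 groups: simple '()' each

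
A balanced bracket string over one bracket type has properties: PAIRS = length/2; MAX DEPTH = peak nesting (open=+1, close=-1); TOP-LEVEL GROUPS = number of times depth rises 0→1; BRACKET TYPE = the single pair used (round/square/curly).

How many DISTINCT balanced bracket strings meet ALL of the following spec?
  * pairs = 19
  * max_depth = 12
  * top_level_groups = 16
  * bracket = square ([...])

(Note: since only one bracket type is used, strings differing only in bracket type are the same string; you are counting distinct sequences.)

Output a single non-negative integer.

Answer: 0

Derivation:
Spec: pairs=19 depth=12 groups=16
Count(depth <= 12) = 1120
Count(depth <= 11) = 1120
Count(depth == 12) = 1120 - 1120 = 0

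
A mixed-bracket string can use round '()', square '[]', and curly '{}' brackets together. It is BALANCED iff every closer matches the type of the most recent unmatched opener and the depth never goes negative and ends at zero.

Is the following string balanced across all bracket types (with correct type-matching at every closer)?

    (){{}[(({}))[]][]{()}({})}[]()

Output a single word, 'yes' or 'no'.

pos 0: push '('; stack = (
pos 1: ')' matches '('; pop; stack = (empty)
pos 2: push '{'; stack = {
pos 3: push '{'; stack = {{
pos 4: '}' matches '{'; pop; stack = {
pos 5: push '['; stack = {[
pos 6: push '('; stack = {[(
pos 7: push '('; stack = {[((
pos 8: push '{'; stack = {[(({
pos 9: '}' matches '{'; pop; stack = {[((
pos 10: ')' matches '('; pop; stack = {[(
pos 11: ')' matches '('; pop; stack = {[
pos 12: push '['; stack = {[[
pos 13: ']' matches '['; pop; stack = {[
pos 14: ']' matches '['; pop; stack = {
pos 15: push '['; stack = {[
pos 16: ']' matches '['; pop; stack = {
pos 17: push '{'; stack = {{
pos 18: push '('; stack = {{(
pos 19: ')' matches '('; pop; stack = {{
pos 20: '}' matches '{'; pop; stack = {
pos 21: push '('; stack = {(
pos 22: push '{'; stack = {({
pos 23: '}' matches '{'; pop; stack = {(
pos 24: ')' matches '('; pop; stack = {
pos 25: '}' matches '{'; pop; stack = (empty)
pos 26: push '['; stack = [
pos 27: ']' matches '['; pop; stack = (empty)
pos 28: push '('; stack = (
pos 29: ')' matches '('; pop; stack = (empty)
end: stack empty → VALID
Verdict: properly nested → yes

Answer: yes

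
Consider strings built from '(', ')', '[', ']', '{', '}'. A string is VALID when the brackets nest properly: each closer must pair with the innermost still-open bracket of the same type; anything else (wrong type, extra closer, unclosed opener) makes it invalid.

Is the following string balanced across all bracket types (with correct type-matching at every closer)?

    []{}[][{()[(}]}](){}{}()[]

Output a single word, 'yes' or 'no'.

pos 0: push '['; stack = [
pos 1: ']' matches '['; pop; stack = (empty)
pos 2: push '{'; stack = {
pos 3: '}' matches '{'; pop; stack = (empty)
pos 4: push '['; stack = [
pos 5: ']' matches '['; pop; stack = (empty)
pos 6: push '['; stack = [
pos 7: push '{'; stack = [{
pos 8: push '('; stack = [{(
pos 9: ')' matches '('; pop; stack = [{
pos 10: push '['; stack = [{[
pos 11: push '('; stack = [{[(
pos 12: saw closer '}' but top of stack is '(' (expected ')') → INVALID
Verdict: type mismatch at position 12: '}' closes '(' → no

Answer: no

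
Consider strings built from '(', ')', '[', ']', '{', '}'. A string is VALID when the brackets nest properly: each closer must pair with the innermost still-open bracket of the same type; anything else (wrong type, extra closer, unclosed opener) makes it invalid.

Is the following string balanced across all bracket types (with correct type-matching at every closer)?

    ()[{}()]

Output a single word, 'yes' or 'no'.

pos 0: push '('; stack = (
pos 1: ')' matches '('; pop; stack = (empty)
pos 2: push '['; stack = [
pos 3: push '{'; stack = [{
pos 4: '}' matches '{'; pop; stack = [
pos 5: push '('; stack = [(
pos 6: ')' matches '('; pop; stack = [
pos 7: ']' matches '['; pop; stack = (empty)
end: stack empty → VALID
Verdict: properly nested → yes

Answer: yes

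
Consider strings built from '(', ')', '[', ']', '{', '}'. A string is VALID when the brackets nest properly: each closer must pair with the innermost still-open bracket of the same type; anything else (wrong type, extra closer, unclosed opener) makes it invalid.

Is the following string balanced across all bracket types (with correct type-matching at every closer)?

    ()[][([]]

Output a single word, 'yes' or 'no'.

pos 0: push '('; stack = (
pos 1: ')' matches '('; pop; stack = (empty)
pos 2: push '['; stack = [
pos 3: ']' matches '['; pop; stack = (empty)
pos 4: push '['; stack = [
pos 5: push '('; stack = [(
pos 6: push '['; stack = [([
pos 7: ']' matches '['; pop; stack = [(
pos 8: saw closer ']' but top of stack is '(' (expected ')') → INVALID
Verdict: type mismatch at position 8: ']' closes '(' → no

Answer: no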